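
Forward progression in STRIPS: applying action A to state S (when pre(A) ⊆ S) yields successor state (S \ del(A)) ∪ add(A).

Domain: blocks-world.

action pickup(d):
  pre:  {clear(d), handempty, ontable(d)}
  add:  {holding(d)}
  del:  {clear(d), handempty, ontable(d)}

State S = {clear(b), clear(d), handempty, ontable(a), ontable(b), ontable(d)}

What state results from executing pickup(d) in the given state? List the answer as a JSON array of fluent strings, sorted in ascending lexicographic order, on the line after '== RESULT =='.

Progress:
  pre ⊆ S: {clear(d), handempty, ontable(d)} ⊆ S  — applicable
  S \ del = {clear(b), ontable(a), ontable(b)}
  ∪ add   = {clear(b), holding(d), ontable(a), ontable(b)}

== RESULT ==
["clear(b)", "holding(d)", "ontable(a)", "ontable(b)"]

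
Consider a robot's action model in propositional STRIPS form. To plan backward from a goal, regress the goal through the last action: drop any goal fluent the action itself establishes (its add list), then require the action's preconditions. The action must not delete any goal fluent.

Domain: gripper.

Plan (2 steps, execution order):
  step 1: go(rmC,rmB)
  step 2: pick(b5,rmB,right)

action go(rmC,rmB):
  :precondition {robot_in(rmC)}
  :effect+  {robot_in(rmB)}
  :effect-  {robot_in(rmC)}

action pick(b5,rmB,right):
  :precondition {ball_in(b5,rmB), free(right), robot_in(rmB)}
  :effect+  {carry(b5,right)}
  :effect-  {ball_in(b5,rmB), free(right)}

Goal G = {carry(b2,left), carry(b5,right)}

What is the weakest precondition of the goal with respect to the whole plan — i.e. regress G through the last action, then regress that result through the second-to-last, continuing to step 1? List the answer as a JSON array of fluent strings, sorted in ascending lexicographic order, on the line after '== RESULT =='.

Regress step by step:
  through step 2 (pick(b5,rmB,right)): drop {carry(b5,right)}, keep {carry(b2,left)}, require {ball_in(b5,rmB), free(right), robot_in(rmB)}
    → {ball_in(b5,rmB), carry(b2,left), free(right), robot_in(rmB)}
  through step 1 (go(rmC,rmB)): drop {robot_in(rmB)}, keep {ball_in(b5,rmB), carry(b2,left), free(right)}, require {robot_in(rmC)}
    → {ball_in(b5,rmB), carry(b2,left), free(right), robot_in(rmC)}

== RESULT ==
["ball_in(b5,rmB)", "carry(b2,left)", "free(right)", "robot_in(rmC)"]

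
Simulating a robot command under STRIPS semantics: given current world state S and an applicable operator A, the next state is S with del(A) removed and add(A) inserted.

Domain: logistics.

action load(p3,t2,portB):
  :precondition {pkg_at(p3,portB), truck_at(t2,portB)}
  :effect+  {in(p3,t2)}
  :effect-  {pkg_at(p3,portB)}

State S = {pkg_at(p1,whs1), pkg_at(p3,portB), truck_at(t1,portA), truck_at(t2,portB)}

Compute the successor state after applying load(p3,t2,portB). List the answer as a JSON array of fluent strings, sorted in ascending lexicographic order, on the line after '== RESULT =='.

Compute (S \ del) ∪ add:
  pre ⊆ S: {pkg_at(p3,portB), truck_at(t2,portB)} ⊆ S  — applicable
  S \ del = {pkg_at(p1,whs1), truck_at(t1,portA), truck_at(t2,portB)}
  ∪ add   = {in(p3,t2), pkg_at(p1,whs1), truck_at(t1,portA), truck_at(t2,portB)}

== RESULT ==
["in(p3,t2)", "pkg_at(p1,whs1)", "truck_at(t1,portA)", "truck_at(t2,portB)"]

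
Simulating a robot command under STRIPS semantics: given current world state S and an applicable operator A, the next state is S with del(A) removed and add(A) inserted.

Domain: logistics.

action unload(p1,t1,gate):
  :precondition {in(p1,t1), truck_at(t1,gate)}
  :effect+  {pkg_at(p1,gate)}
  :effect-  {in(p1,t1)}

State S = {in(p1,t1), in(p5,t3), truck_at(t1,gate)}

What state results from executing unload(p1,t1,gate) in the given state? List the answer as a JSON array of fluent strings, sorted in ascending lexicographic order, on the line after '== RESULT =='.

Compute (S \ del) ∪ add:
  pre ⊆ S: {in(p1,t1), truck_at(t1,gate)} ⊆ S  — applicable
  S \ del = {in(p5,t3), truck_at(t1,gate)}
  ∪ add   = {in(p5,t3), pkg_at(p1,gate), truck_at(t1,gate)}

== RESULT ==
["in(p5,t3)", "pkg_at(p1,gate)", "truck_at(t1,gate)"]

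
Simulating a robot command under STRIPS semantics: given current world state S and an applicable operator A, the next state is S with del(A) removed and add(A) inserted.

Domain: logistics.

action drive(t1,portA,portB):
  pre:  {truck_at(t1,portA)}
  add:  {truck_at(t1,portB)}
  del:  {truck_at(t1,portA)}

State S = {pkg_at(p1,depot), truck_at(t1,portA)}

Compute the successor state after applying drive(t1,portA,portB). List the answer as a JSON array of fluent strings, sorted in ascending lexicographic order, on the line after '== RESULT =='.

Compute (S \ del) ∪ add:
  pre ⊆ S: {truck_at(t1,portA)} ⊆ S  — applicable
  S \ del = {pkg_at(p1,depot)}
  ∪ add   = {pkg_at(p1,depot), truck_at(t1,portB)}

== RESULT ==
["pkg_at(p1,depot)", "truck_at(t1,portB)"]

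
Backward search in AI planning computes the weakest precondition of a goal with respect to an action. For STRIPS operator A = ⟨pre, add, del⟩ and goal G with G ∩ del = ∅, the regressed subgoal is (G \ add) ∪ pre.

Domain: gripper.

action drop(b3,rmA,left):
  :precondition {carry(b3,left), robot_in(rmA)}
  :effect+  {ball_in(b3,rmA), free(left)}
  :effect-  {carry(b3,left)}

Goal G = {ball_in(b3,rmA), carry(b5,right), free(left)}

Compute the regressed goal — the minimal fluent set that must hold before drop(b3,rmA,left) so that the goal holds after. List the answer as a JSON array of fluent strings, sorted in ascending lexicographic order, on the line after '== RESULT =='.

Compute (G \ add) ∪ pre:
  G ∩ del = {}  (empty — regression defined)
  G \ add = {ball_in(b3,rmA), carry(b5,right), free(left)} \ {ball_in(b3,rmA), free(left)} = {carry(b5,right)}
  ∪ pre   = {carry(b5,right)} ∪ {carry(b3,left), robot_in(rmA)}
          = {carry(b3,left), carry(b5,right), robot_in(rmA)}

== RESULT ==
["carry(b3,left)", "carry(b5,right)", "robot_in(rmA)"]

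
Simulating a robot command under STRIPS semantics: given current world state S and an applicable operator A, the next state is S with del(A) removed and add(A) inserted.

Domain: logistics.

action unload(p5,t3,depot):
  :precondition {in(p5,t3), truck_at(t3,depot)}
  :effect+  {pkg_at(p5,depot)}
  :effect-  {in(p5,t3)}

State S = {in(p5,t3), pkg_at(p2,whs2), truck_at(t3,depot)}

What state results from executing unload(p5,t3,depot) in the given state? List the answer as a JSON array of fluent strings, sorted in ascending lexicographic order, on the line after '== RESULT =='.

Compute (S \ del) ∪ add:
  pre ⊆ S: {in(p5,t3), truck_at(t3,depot)} ⊆ S  — applicable
  S \ del = {pkg_at(p2,whs2), truck_at(t3,depot)}
  ∪ add   = {pkg_at(p2,whs2), pkg_at(p5,depot), truck_at(t3,depot)}

== RESULT ==
["pkg_at(p2,whs2)", "pkg_at(p5,depot)", "truck_at(t3,depot)"]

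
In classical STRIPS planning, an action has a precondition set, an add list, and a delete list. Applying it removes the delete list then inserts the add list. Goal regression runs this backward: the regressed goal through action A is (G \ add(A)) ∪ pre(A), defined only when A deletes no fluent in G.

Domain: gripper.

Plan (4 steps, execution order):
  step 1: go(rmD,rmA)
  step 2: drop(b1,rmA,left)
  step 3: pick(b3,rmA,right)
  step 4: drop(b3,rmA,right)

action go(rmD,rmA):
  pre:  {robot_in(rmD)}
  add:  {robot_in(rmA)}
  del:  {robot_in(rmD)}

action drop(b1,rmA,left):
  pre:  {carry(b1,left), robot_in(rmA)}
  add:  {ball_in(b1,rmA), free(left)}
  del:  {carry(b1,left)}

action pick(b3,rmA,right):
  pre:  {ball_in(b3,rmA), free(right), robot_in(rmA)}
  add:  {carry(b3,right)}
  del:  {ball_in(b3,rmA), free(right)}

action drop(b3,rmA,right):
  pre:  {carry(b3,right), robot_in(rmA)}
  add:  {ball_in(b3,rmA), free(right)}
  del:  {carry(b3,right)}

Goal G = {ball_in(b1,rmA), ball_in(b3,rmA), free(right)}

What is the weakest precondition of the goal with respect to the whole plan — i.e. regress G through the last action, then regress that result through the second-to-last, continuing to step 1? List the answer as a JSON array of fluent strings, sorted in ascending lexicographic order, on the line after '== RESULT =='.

Regress step by step:
  through step 4 (drop(b3,rmA,right)): drop {ball_in(b3,rmA), free(right)}, keep {ball_in(b1,rmA)}, require {carry(b3,right), robot_in(rmA)}
    → {ball_in(b1,rmA), carry(b3,right), robot_in(rmA)}
  through step 3 (pick(b3,rmA,right)): drop {carry(b3,right)}, keep {ball_in(b1,rmA), robot_in(rmA)}, require {ball_in(b3,rmA), free(right), robot_in(rmA)}
    → {ball_in(b1,rmA), ball_in(b3,rmA), free(right), robot_in(rmA)}
  through step 2 (drop(b1,rmA,left)): drop {ball_in(b1,rmA)}, keep {ball_in(b3,rmA), free(right), robot_in(rmA)}, require {carry(b1,left), robot_in(rmA)}
    → {ball_in(b3,rmA), carry(b1,left), free(right), robot_in(rmA)}
  through step 1 (go(rmD,rmA)): drop {robot_in(rmA)}, keep {ball_in(b3,rmA), carry(b1,left), free(right)}, require {robot_in(rmD)}
    → {ball_in(b3,rmA), carry(b1,left), free(right), robot_in(rmD)}

== RESULT ==
["ball_in(b3,rmA)", "carry(b1,left)", "free(right)", "robot_in(rmD)"]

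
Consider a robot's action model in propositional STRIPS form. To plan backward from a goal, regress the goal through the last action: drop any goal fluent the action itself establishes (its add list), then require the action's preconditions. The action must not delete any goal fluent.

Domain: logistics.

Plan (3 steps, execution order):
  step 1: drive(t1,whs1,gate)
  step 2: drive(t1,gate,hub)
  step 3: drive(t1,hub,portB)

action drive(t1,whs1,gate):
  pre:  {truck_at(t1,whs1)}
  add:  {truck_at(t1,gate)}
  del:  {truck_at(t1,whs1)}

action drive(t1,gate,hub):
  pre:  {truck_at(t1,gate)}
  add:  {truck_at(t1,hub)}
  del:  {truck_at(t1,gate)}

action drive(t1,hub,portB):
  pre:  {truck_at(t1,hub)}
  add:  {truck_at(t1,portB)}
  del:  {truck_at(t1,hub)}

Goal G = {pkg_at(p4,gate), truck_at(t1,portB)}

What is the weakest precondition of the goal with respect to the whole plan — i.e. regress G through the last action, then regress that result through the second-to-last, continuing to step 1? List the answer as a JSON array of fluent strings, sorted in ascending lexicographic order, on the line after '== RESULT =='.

Work backward from the goal:
  through step 3 (drive(t1,hub,portB)): drop {truck_at(t1,portB)}, keep {pkg_at(p4,gate)}, require {truck_at(t1,hub)}
    → {pkg_at(p4,gate), truck_at(t1,hub)}
  through step 2 (drive(t1,gate,hub)): drop {truck_at(t1,hub)}, keep {pkg_at(p4,gate)}, require {truck_at(t1,gate)}
    → {pkg_at(p4,gate), truck_at(t1,gate)}
  through step 1 (drive(t1,whs1,gate)): drop {truck_at(t1,gate)}, keep {pkg_at(p4,gate)}, require {truck_at(t1,whs1)}
    → {pkg_at(p4,gate), truck_at(t1,whs1)}

== RESULT ==
["pkg_at(p4,gate)", "truck_at(t1,whs1)"]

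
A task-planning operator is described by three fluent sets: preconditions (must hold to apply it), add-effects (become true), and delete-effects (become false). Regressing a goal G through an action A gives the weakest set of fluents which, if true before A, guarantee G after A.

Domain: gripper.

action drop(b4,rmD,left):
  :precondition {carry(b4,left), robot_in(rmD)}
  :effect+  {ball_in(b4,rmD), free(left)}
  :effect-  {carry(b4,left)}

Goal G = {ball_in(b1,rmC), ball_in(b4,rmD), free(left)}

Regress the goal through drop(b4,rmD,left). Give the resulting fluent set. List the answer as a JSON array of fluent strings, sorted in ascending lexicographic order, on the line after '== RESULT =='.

Compute (G \ add) ∪ pre:
  G ∩ del = {}  (empty — regression defined)
  G \ add = {ball_in(b1,rmC), ball_in(b4,rmD), free(left)} \ {ball_in(b4,rmD), free(left)} = {ball_in(b1,rmC)}
  ∪ pre   = {ball_in(b1,rmC)} ∪ {carry(b4,left), robot_in(rmD)}
          = {ball_in(b1,rmC), carry(b4,left), robot_in(rmD)}

== RESULT ==
["ball_in(b1,rmC)", "carry(b4,left)", "robot_in(rmD)"]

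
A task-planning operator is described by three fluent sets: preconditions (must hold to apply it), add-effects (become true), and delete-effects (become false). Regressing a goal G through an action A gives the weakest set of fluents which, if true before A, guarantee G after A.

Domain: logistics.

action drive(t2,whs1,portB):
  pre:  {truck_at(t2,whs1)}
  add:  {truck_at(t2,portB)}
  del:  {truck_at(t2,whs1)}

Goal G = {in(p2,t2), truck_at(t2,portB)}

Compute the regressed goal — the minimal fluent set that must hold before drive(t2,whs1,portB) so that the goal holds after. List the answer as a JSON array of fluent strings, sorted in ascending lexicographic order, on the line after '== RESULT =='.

Compute (G \ add) ∪ pre:
  G ∩ del = {}  (empty — regression defined)
  G \ add = {in(p2,t2), truck_at(t2,portB)} \ {truck_at(t2,portB)} = {in(p2,t2)}
  ∪ pre   = {in(p2,t2)} ∪ {truck_at(t2,whs1)}
          = {in(p2,t2), truck_at(t2,whs1)}

== RESULT ==
["in(p2,t2)", "truck_at(t2,whs1)"]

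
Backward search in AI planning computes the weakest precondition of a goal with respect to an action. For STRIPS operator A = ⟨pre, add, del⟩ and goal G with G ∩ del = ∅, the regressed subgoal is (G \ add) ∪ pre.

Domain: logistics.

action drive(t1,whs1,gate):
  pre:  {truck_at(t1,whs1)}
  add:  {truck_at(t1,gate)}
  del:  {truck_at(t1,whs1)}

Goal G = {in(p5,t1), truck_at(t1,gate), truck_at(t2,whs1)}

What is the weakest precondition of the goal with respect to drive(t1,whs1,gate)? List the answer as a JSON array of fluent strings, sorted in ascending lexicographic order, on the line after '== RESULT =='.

Compute (G \ add) ∪ pre:
  G ∩ del = {}  (empty — regression defined)
  G \ add = {in(p5,t1), truck_at(t1,gate), truck_at(t2,whs1)} \ {truck_at(t1,gate)} = {in(p5,t1), truck_at(t2,whs1)}
  ∪ pre   = {in(p5,t1), truck_at(t2,whs1)} ∪ {truck_at(t1,whs1)}
          = {in(p5,t1), truck_at(t1,whs1), truck_at(t2,whs1)}

== RESULT ==
["in(p5,t1)", "truck_at(t1,whs1)", "truck_at(t2,whs1)"]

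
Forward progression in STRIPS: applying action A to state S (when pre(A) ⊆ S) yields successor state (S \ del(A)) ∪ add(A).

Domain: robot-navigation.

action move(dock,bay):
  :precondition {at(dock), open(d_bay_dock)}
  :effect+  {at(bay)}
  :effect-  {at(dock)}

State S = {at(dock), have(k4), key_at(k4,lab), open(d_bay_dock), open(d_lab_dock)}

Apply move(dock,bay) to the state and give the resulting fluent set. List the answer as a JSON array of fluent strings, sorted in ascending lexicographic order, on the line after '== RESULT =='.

Compute (S \ del) ∪ add:
  pre ⊆ S: {at(dock), open(d_bay_dock)} ⊆ S  — applicable
  S \ del = {have(k4), key_at(k4,lab), open(d_bay_dock), open(d_lab_dock)}
  ∪ add   = {at(bay), have(k4), key_at(k4,lab), open(d_bay_dock), open(d_lab_dock)}

== RESULT ==
["at(bay)", "have(k4)", "key_at(k4,lab)", "open(d_bay_dock)", "open(d_lab_dock)"]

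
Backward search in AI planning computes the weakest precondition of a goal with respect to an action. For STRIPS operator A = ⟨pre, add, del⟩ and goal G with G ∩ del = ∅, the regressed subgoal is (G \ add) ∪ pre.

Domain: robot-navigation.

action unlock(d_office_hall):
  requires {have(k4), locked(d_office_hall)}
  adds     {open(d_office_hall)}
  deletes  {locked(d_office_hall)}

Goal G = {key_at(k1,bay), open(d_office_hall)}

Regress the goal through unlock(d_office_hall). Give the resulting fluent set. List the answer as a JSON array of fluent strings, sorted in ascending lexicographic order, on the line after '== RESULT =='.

Compute (G \ add) ∪ pre:
  G ∩ del = {}  (empty — regression defined)
  G \ add = {key_at(k1,bay), open(d_office_hall)} \ {open(d_office_hall)} = {key_at(k1,bay)}
  ∪ pre   = {key_at(k1,bay)} ∪ {have(k4), locked(d_office_hall)}
          = {have(k4), key_at(k1,bay), locked(d_office_hall)}

== RESULT ==
["have(k4)", "key_at(k1,bay)", "locked(d_office_hall)"]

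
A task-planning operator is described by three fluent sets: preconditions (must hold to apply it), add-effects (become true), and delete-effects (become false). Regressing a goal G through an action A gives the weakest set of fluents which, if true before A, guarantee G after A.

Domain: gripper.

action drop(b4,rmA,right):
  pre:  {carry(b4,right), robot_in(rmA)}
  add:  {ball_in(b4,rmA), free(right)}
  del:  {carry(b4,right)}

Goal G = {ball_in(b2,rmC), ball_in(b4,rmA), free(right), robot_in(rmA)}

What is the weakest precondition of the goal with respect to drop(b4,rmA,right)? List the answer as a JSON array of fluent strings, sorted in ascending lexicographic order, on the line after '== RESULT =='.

Regress:
  G ∩ del = {}  (empty — regression defined)
  G \ add = {ball_in(b2,rmC), ball_in(b4,rmA), free(right), robot_in(rmA)} \ {ball_in(b4,rmA), free(right)} = {ball_in(b2,rmC), robot_in(rmA)}
  ∪ pre   = {ball_in(b2,rmC), robot_in(rmA)} ∪ {carry(b4,right), robot_in(rmA)}
          = {ball_in(b2,rmC), carry(b4,right), robot_in(rmA)}

== RESULT ==
["ball_in(b2,rmC)", "carry(b4,right)", "robot_in(rmA)"]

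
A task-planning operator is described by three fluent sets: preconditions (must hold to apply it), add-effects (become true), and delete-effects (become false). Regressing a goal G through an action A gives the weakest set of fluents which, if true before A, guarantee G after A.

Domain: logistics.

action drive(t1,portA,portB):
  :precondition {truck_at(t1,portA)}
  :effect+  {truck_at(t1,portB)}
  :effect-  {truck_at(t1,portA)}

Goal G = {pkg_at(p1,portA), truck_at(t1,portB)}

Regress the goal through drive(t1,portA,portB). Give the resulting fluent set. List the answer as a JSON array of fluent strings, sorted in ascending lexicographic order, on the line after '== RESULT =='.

Compute (G \ add) ∪ pre:
  G ∩ del = {}  (empty — regression defined)
  G \ add = {pkg_at(p1,portA), truck_at(t1,portB)} \ {truck_at(t1,portB)} = {pkg_at(p1,portA)}
  ∪ pre   = {pkg_at(p1,portA)} ∪ {truck_at(t1,portA)}
          = {pkg_at(p1,portA), truck_at(t1,portA)}

== RESULT ==
["pkg_at(p1,portA)", "truck_at(t1,portA)"]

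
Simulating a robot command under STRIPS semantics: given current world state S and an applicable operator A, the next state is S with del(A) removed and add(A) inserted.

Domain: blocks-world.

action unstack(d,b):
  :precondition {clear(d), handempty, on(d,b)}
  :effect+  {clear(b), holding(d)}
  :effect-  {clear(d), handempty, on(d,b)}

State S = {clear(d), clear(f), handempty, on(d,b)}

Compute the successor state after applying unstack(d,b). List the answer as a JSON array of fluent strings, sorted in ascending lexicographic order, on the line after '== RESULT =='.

Compute (S \ del) ∪ add:
  pre ⊆ S: {clear(d), handempty, on(d,b)} ⊆ S  — applicable
  S \ del = {clear(f)}
  ∪ add   = {clear(b), clear(f), holding(d)}

== RESULT ==
["clear(b)", "clear(f)", "holding(d)"]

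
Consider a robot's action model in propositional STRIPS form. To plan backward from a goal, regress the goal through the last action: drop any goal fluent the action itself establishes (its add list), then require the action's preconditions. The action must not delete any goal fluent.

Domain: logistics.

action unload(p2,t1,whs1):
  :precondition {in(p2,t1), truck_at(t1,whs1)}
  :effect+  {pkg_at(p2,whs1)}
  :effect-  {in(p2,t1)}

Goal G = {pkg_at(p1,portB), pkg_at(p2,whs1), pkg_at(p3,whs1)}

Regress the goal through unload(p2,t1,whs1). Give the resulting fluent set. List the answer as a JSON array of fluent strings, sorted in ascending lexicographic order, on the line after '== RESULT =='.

Compute (G \ add) ∪ pre:
  G ∩ del = {}  (empty — regression defined)
  G \ add = {pkg_at(p1,portB), pkg_at(p2,whs1), pkg_at(p3,whs1)} \ {pkg_at(p2,whs1)} = {pkg_at(p1,portB), pkg_at(p3,whs1)}
  ∪ pre   = {pkg_at(p1,portB), pkg_at(p3,whs1)} ∪ {in(p2,t1), truck_at(t1,whs1)}
          = {in(p2,t1), pkg_at(p1,portB), pkg_at(p3,whs1), truck_at(t1,whs1)}

== RESULT ==
["in(p2,t1)", "pkg_at(p1,portB)", "pkg_at(p3,whs1)", "truck_at(t1,whs1)"]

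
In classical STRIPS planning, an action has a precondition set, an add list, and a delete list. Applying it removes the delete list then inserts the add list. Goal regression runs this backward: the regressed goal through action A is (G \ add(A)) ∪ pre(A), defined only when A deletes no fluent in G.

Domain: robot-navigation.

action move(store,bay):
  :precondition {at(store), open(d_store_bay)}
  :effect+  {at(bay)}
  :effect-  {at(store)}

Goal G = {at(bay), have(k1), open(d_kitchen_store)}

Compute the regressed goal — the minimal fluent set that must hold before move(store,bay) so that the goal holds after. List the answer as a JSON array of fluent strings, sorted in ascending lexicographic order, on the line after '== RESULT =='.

Compute (G \ add) ∪ pre:
  G ∩ del = {}  (empty — regression defined)
  G \ add = {at(bay), have(k1), open(d_kitchen_store)} \ {at(bay)} = {have(k1), open(d_kitchen_store)}
  ∪ pre   = {have(k1), open(d_kitchen_store)} ∪ {at(store), open(d_store_bay)}
          = {at(store), have(k1), open(d_kitchen_store), open(d_store_bay)}

== RESULT ==
["at(store)", "have(k1)", "open(d_kitchen_store)", "open(d_store_bay)"]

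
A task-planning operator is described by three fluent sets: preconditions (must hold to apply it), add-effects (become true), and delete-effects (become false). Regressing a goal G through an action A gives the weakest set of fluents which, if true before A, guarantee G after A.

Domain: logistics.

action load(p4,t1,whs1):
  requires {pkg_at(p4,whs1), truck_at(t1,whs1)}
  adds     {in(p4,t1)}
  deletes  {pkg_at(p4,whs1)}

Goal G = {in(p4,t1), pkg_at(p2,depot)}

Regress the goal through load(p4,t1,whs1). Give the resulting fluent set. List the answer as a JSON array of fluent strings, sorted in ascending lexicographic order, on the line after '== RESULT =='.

Compute (G \ add) ∪ pre:
  G ∩ del = {}  (empty — regression defined)
  G \ add = {in(p4,t1), pkg_at(p2,depot)} \ {in(p4,t1)} = {pkg_at(p2,depot)}
  ∪ pre   = {pkg_at(p2,depot)} ∪ {pkg_at(p4,whs1), truck_at(t1,whs1)}
          = {pkg_at(p2,depot), pkg_at(p4,whs1), truck_at(t1,whs1)}

== RESULT ==
["pkg_at(p2,depot)", "pkg_at(p4,whs1)", "truck_at(t1,whs1)"]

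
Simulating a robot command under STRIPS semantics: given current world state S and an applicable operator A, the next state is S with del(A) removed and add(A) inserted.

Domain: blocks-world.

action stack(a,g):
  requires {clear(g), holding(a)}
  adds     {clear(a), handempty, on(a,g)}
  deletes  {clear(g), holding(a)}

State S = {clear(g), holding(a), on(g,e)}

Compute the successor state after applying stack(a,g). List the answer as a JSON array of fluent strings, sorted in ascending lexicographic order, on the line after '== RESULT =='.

Compute (S \ del) ∪ add:
  pre ⊆ S: {clear(g), holding(a)} ⊆ S  — applicable
  S \ del = {on(g,e)}
  ∪ add   = {clear(a), handempty, on(a,g), on(g,e)}

== RESULT ==
["clear(a)", "handempty", "on(a,g)", "on(g,e)"]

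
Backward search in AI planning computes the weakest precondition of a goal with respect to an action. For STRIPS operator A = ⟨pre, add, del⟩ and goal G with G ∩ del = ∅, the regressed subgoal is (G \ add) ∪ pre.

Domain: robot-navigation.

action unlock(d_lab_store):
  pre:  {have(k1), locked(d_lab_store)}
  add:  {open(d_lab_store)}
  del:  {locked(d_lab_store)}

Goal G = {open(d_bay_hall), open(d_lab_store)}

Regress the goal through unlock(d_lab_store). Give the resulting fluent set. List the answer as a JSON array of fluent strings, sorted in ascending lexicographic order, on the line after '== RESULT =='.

Regress:
  G ∩ del = {}  (empty — regression defined)
  G \ add = {open(d_bay_hall), open(d_lab_store)} \ {open(d_lab_store)} = {open(d_bay_hall)}
  ∪ pre   = {open(d_bay_hall)} ∪ {have(k1), locked(d_lab_store)}
          = {have(k1), locked(d_lab_store), open(d_bay_hall)}

== RESULT ==
["have(k1)", "locked(d_lab_store)", "open(d_bay_hall)"]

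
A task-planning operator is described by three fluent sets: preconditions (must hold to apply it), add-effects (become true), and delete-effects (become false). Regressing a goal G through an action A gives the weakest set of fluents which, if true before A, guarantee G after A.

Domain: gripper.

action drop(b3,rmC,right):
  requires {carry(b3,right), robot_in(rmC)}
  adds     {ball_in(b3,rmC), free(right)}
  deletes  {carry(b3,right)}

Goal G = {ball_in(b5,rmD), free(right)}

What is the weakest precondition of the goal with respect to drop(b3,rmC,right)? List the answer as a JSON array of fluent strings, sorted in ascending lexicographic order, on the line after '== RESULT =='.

Regress:
  G ∩ del = {}  (empty — regression defined)
  G \ add = {ball_in(b5,rmD), free(right)} \ {ball_in(b3,rmC), free(right)} = {ball_in(b5,rmD)}
  ∪ pre   = {ball_in(b5,rmD)} ∪ {carry(b3,right), robot_in(rmC)}
          = {ball_in(b5,rmD), carry(b3,right), robot_in(rmC)}

== RESULT ==
["ball_in(b5,rmD)", "carry(b3,right)", "robot_in(rmC)"]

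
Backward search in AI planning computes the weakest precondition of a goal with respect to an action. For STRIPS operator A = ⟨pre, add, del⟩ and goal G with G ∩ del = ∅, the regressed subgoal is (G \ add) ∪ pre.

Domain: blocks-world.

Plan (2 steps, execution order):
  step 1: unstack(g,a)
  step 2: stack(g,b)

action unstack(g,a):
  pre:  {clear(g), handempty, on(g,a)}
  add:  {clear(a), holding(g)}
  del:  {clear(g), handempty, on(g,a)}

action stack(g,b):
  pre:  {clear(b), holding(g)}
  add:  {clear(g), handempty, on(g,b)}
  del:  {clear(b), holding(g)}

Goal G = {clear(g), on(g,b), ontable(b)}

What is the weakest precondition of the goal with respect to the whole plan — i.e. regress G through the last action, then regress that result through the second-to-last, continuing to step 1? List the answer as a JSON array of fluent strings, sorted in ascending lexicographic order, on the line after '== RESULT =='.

Work backward from the goal:
  through step 2 (stack(g,b)): drop {clear(g), on(g,b)}, keep {ontable(b)}, require {clear(b), holding(g)}
    → {clear(b), holding(g), ontable(b)}
  through step 1 (unstack(g,a)): drop {holding(g)}, keep {clear(b), ontable(b)}, require {clear(g), handempty, on(g,a)}
    → {clear(b), clear(g), handempty, on(g,a), ontable(b)}

== RESULT ==
["clear(b)", "clear(g)", "handempty", "on(g,a)", "ontable(b)"]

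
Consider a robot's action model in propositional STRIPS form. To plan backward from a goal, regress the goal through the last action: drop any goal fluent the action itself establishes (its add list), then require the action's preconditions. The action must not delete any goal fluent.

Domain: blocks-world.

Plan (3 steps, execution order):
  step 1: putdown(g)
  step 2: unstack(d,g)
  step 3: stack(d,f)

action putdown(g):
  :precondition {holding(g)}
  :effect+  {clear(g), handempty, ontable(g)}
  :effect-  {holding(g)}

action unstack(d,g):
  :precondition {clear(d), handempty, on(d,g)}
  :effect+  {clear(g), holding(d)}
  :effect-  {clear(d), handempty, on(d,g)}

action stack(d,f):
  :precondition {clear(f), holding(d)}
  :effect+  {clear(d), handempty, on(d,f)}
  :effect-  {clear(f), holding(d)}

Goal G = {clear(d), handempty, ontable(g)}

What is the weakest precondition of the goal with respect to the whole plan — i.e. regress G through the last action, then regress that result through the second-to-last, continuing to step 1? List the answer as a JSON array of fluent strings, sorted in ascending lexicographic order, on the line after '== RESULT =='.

Work backward from the goal:
  through step 3 (stack(d,f)): drop {clear(d), handempty}, keep {ontable(g)}, require {clear(f), holding(d)}
    → {clear(f), holding(d), ontable(g)}
  through step 2 (unstack(d,g)): drop {holding(d)}, keep {clear(f), ontable(g)}, require {clear(d), handempty, on(d,g)}
    → {clear(d), clear(f), handempty, on(d,g), ontable(g)}
  through step 1 (putdown(g)): drop {handempty, ontable(g)}, keep {clear(d), clear(f), on(d,g)}, require {holding(g)}
    → {clear(d), clear(f), holding(g), on(d,g)}

== RESULT ==
["clear(d)", "clear(f)", "holding(g)", "on(d,g)"]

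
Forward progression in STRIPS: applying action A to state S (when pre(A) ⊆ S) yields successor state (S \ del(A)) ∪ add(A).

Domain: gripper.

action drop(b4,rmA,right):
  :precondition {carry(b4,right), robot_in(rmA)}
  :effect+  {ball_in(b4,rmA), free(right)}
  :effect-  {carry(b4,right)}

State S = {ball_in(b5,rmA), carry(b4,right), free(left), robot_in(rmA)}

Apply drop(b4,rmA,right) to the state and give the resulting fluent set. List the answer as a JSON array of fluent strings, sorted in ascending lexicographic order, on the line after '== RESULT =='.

Compute (S \ del) ∪ add:
  pre ⊆ S: {carry(b4,right), robot_in(rmA)} ⊆ S  — applicable
  S \ del = {ball_in(b5,rmA), free(left), robot_in(rmA)}
  ∪ add   = {ball_in(b4,rmA), ball_in(b5,rmA), free(left), free(right), robot_in(rmA)}

== RESULT ==
["ball_in(b4,rmA)", "ball_in(b5,rmA)", "free(left)", "free(right)", "robot_in(rmA)"]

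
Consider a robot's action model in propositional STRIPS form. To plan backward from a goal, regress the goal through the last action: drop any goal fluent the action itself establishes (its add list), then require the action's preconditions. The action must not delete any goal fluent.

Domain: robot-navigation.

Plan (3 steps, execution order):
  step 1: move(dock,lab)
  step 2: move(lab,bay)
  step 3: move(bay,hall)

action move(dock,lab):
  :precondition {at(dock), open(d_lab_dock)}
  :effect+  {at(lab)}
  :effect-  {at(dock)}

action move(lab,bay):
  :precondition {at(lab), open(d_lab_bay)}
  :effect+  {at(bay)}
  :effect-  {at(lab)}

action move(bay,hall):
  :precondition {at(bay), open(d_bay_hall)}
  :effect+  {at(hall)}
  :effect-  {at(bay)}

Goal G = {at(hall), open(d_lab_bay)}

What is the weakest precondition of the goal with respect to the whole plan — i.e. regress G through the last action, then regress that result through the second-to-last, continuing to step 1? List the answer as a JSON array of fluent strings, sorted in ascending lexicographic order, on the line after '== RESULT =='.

Regress step by step:
  through step 3 (move(bay,hall)): drop {at(hall)}, keep {open(d_lab_bay)}, require {at(bay), open(d_bay_hall)}
    → {at(bay), open(d_bay_hall), open(d_lab_bay)}
  through step 2 (move(lab,bay)): drop {at(bay)}, keep {open(d_bay_hall), open(d_lab_bay)}, require {at(lab), open(d_lab_bay)}
    → {at(lab), open(d_bay_hall), open(d_lab_bay)}
  through step 1 (move(dock,lab)): drop {at(lab)}, keep {open(d_bay_hall), open(d_lab_bay)}, require {at(dock), open(d_lab_dock)}
    → {at(dock), open(d_bay_hall), open(d_lab_bay), open(d_lab_dock)}

== RESULT ==
["at(dock)", "open(d_bay_hall)", "open(d_lab_bay)", "open(d_lab_dock)"]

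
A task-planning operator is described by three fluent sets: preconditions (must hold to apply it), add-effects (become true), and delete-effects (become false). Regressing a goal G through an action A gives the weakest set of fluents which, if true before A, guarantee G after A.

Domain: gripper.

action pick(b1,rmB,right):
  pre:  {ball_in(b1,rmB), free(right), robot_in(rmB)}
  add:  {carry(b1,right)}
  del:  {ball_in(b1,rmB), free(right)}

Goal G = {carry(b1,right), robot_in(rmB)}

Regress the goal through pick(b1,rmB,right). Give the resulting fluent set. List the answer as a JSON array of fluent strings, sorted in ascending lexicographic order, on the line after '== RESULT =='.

Regress:
  G ∩ del = {}  (empty — regression defined)
  G \ add = {carry(b1,right), robot_in(rmB)} \ {carry(b1,right)} = {robot_in(rmB)}
  ∪ pre   = {robot_in(rmB)} ∪ {ball_in(b1,rmB), free(right), robot_in(rmB)}
          = {ball_in(b1,rmB), free(right), robot_in(rmB)}

== RESULT ==
["ball_in(b1,rmB)", "free(right)", "robot_in(rmB)"]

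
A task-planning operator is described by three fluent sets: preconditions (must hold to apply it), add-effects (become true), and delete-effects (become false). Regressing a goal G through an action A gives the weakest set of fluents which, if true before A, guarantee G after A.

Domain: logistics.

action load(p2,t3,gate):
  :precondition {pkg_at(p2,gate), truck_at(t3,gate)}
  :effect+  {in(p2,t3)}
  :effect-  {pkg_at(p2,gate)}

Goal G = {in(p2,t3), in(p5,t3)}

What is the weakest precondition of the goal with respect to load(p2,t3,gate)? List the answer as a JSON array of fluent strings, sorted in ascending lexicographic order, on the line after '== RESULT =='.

Regress:
  G ∩ del = {}  (empty — regression defined)
  G \ add = {in(p2,t3), in(p5,t3)} \ {in(p2,t3)} = {in(p5,t3)}
  ∪ pre   = {in(p5,t3)} ∪ {pkg_at(p2,gate), truck_at(t3,gate)}
          = {in(p5,t3), pkg_at(p2,gate), truck_at(t3,gate)}

== RESULT ==
["in(p5,t3)", "pkg_at(p2,gate)", "truck_at(t3,gate)"]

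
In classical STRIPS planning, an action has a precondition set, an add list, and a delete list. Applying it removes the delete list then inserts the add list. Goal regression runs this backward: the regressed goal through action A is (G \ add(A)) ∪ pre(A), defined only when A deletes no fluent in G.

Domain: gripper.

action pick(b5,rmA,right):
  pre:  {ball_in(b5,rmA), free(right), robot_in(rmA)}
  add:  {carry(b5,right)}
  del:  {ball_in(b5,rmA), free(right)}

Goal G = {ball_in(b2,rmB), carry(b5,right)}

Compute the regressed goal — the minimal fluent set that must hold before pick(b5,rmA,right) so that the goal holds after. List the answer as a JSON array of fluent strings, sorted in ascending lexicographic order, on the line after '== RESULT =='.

Compute (G \ add) ∪ pre:
  G ∩ del = {}  (empty — regression defined)
  G \ add = {ball_in(b2,rmB), carry(b5,right)} \ {carry(b5,right)} = {ball_in(b2,rmB)}
  ∪ pre   = {ball_in(b2,rmB)} ∪ {ball_in(b5,rmA), free(right), robot_in(rmA)}
          = {ball_in(b2,rmB), ball_in(b5,rmA), free(right), robot_in(rmA)}

== RESULT ==
["ball_in(b2,rmB)", "ball_in(b5,rmA)", "free(right)", "robot_in(rmA)"]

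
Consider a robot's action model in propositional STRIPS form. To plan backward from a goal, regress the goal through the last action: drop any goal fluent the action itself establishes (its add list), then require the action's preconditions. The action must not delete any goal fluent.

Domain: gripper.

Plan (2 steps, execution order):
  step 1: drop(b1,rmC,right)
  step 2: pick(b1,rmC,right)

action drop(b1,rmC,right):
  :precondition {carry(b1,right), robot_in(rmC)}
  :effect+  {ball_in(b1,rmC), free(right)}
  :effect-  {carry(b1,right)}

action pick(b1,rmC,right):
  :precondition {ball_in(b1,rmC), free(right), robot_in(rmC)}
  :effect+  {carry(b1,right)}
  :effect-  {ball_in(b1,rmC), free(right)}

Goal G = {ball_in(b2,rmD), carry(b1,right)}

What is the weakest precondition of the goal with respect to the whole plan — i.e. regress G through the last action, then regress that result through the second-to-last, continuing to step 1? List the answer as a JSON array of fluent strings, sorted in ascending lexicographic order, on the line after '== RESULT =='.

Work backward from the goal:
  through step 2 (pick(b1,rmC,right)): drop {carry(b1,right)}, keep {ball_in(b2,rmD)}, require {ball_in(b1,rmC), free(right), robot_in(rmC)}
    → {ball_in(b1,rmC), ball_in(b2,rmD), free(right), robot_in(rmC)}
  through step 1 (drop(b1,rmC,right)): drop {ball_in(b1,rmC), free(right)}, keep {ball_in(b2,rmD), robot_in(rmC)}, require {carry(b1,right), robot_in(rmC)}
    → {ball_in(b2,rmD), carry(b1,right), robot_in(rmC)}

== RESULT ==
["ball_in(b2,rmD)", "carry(b1,right)", "robot_in(rmC)"]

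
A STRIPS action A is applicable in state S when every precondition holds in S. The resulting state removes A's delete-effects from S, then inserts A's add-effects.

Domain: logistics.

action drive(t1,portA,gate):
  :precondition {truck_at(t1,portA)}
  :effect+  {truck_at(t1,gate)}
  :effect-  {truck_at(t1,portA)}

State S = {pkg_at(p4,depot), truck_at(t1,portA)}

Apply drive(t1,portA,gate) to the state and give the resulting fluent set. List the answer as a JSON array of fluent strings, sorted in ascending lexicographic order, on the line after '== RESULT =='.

Progress:
  pre ⊆ S: {truck_at(t1,portA)} ⊆ S  — applicable
  S \ del = {pkg_at(p4,depot)}
  ∪ add   = {pkg_at(p4,depot), truck_at(t1,gate)}

== RESULT ==
["pkg_at(p4,depot)", "truck_at(t1,gate)"]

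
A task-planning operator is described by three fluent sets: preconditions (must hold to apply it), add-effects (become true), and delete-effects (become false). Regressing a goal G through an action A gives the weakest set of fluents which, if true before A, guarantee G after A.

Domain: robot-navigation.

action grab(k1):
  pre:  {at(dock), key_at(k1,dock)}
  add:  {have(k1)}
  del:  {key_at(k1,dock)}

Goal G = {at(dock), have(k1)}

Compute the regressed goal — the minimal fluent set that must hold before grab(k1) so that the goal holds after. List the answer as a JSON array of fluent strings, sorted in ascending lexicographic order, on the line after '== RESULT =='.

Regress:
  G ∩ del = {}  (empty — regression defined)
  G \ add = {at(dock), have(k1)} \ {have(k1)} = {at(dock)}
  ∪ pre   = {at(dock)} ∪ {at(dock), key_at(k1,dock)}
          = {at(dock), key_at(k1,dock)}

== RESULT ==
["at(dock)", "key_at(k1,dock)"]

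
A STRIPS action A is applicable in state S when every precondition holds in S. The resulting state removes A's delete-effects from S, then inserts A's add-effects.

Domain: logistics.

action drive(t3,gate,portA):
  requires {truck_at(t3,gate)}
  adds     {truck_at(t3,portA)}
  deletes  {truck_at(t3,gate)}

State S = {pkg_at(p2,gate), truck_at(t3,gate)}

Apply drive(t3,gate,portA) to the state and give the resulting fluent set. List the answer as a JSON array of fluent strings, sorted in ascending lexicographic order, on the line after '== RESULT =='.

Progress:
  pre ⊆ S: {truck_at(t3,gate)} ⊆ S  — applicable
  S \ del = {pkg_at(p2,gate)}
  ∪ add   = {pkg_at(p2,gate), truck_at(t3,portA)}

== RESULT ==
["pkg_at(p2,gate)", "truck_at(t3,portA)"]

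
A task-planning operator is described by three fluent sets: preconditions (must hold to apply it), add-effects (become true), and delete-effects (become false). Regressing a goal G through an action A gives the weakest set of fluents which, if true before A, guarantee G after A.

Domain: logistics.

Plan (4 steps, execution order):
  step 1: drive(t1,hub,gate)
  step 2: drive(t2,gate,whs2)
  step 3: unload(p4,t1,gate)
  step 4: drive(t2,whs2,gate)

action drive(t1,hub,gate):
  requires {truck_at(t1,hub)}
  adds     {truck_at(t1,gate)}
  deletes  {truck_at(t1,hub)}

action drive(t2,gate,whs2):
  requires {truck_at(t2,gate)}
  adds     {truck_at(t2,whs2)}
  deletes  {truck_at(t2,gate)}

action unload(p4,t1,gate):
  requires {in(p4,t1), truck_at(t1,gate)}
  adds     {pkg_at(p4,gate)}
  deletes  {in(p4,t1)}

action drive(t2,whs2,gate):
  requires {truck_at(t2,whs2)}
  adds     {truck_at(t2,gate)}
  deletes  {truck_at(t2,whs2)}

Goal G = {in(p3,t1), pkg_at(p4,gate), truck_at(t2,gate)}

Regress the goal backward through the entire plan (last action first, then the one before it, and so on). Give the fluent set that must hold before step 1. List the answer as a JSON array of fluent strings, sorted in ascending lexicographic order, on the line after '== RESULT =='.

Regress step by step:
  through step 4 (drive(t2,whs2,gate)): drop {truck_at(t2,gate)}, keep {in(p3,t1), pkg_at(p4,gate)}, require {truck_at(t2,whs2)}
    → {in(p3,t1), pkg_at(p4,gate), truck_at(t2,whs2)}
  through step 3 (unload(p4,t1,gate)): drop {pkg_at(p4,gate)}, keep {in(p3,t1), truck_at(t2,whs2)}, require {in(p4,t1), truck_at(t1,gate)}
    → {in(p3,t1), in(p4,t1), truck_at(t1,gate), truck_at(t2,whs2)}
  through step 2 (drive(t2,gate,whs2)): drop {truck_at(t2,whs2)}, keep {in(p3,t1), in(p4,t1), truck_at(t1,gate)}, require {truck_at(t2,gate)}
    → {in(p3,t1), in(p4,t1), truck_at(t1,gate), truck_at(t2,gate)}
  through step 1 (drive(t1,hub,gate)): drop {truck_at(t1,gate)}, keep {in(p3,t1), in(p4,t1), truck_at(t2,gate)}, require {truck_at(t1,hub)}
    → {in(p3,t1), in(p4,t1), truck_at(t1,hub), truck_at(t2,gate)}

== RESULT ==
["in(p3,t1)", "in(p4,t1)", "truck_at(t1,hub)", "truck_at(t2,gate)"]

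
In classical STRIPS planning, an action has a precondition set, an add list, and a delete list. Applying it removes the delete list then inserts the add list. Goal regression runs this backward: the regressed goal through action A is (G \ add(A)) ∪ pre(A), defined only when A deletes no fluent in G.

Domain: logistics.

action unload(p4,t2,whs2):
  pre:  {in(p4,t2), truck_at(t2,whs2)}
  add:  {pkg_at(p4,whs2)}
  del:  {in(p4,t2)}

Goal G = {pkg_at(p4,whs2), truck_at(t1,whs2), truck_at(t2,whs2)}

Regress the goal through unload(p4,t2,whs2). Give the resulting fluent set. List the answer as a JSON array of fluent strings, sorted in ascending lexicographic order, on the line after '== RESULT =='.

Regress:
  G ∩ del = {}  (empty — regression defined)
  G \ add = {pkg_at(p4,whs2), truck_at(t1,whs2), truck_at(t2,whs2)} \ {pkg_at(p4,whs2)} = {truck_at(t1,whs2), truck_at(t2,whs2)}
  ∪ pre   = {truck_at(t1,whs2), truck_at(t2,whs2)} ∪ {in(p4,t2), truck_at(t2,whs2)}
          = {in(p4,t2), truck_at(t1,whs2), truck_at(t2,whs2)}

== RESULT ==
["in(p4,t2)", "truck_at(t1,whs2)", "truck_at(t2,whs2)"]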